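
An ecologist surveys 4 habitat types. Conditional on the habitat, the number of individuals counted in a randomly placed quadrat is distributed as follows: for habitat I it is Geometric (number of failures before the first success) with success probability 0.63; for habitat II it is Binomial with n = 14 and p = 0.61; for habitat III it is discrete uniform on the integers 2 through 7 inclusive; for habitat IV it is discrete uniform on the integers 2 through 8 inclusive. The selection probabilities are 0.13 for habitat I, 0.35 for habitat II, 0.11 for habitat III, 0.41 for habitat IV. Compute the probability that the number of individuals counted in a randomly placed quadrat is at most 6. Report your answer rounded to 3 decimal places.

0.561

Conditional on each habitat, P(X ≤ 6): I: 0.999051; II: 0.132465; III: 0.833333; IV: 0.714286.
By total probability, P(X ≤ 6) = 0.13·0.999051 + 0.35·0.132465 + 0.11·0.833333 + 0.41·0.714286 = 0.560763.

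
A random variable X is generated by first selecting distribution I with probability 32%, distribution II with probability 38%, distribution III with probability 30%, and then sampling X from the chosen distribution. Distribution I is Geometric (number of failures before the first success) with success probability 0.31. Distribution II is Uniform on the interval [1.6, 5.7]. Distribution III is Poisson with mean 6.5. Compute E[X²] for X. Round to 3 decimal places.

24.103

For each component E[X²] = Var + (mean)², giving I: 12.1342; II: 14.7233; III: 48.75.
Overall E[X²] = 0.32·12.1342 + 0.38·14.7233 + 0.3·48.75 = 24.1028.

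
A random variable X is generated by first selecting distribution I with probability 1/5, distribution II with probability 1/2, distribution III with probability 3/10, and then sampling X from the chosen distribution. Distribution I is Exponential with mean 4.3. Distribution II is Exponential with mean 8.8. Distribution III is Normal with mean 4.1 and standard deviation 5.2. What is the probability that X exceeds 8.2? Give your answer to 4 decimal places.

Conditional on each component, P(X > 8.2): I: 0.148529; II: 0.393837; III: 0.215213.
By total probability, P(X > 8.2) = 0.2·0.148529 + 0.5·0.393837 + 0.3·0.215213 = 0.291188.

0.2912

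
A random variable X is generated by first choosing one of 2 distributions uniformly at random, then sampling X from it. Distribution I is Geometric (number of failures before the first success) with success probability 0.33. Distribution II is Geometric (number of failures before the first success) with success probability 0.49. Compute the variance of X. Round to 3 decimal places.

Per component, I: μ=2.0303, E[X²]=10.2746; II: μ=1.04082, E[X²]=3.20741.
E[X] = 0.5·2.0303 + 0.5·1.04082 = 1.53556.
E[X²] = 0.5·10.2746 + 0.5·3.20741 = 6.74099.
Var(X) = E[X²] − (E[X])² = 6.74099 − 2.35794 = 4.38305.

4.383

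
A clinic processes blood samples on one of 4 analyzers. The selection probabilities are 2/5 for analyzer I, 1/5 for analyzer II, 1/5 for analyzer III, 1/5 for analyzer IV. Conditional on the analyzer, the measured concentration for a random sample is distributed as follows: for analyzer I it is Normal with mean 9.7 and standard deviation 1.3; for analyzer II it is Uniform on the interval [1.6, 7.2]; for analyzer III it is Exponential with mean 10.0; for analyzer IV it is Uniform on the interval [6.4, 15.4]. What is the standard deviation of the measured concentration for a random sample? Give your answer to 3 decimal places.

5.282

Per component, I: μ=9.7, E[X²]=95.78; II: μ=4.4, E[X²]=21.9733; III: μ=10, E[X²]=200; IV: μ=10.9, E[X²]=125.56.
E[X] = 0.4·9.7 + 0.2·4.4 + 0.2·10 + 0.2·10.9 = 8.94.
E[X²] = 0.4·95.78 + 0.2·21.9733 + 0.2·200 + 0.2·125.56 = 107.819.
Var(X) = E[X²] − (E[X])² = 107.819 − 79.9236 = 27.8951.
SD(X) = √27.8951 = 5.28158.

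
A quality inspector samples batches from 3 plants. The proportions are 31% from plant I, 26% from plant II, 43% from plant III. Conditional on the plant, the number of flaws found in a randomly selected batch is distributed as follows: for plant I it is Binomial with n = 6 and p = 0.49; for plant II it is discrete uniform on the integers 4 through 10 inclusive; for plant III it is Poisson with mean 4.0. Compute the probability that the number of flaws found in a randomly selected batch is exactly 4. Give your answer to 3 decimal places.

Conditional on each plant, P(X = 4): I: 0.224914; II: 0.142857; III: 0.195367.
By total probability, P(X = 4) = 0.31·0.224914 + 0.26·0.142857 + 0.43·0.195367 = 0.190874.

0.191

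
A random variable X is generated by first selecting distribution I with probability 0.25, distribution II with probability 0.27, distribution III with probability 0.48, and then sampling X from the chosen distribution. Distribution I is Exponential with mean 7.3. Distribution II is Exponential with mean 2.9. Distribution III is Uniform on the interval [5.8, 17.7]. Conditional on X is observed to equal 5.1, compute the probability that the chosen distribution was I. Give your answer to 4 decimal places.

0.5150

Likelihoods f(5.1 | ·): I: 0.0681186; II: 0.0594077; III: 0.
Posterior ∝ prior × likelihood. Numerator for I: 0.25·0.0681186 = 0.0170297.
Normalizing constant: 0.25·0.0681186 + 0.27·0.0594077 + 0.48·0 = 0.0330697.
P(I | observation) = 0.0170297 / 0.0330697 = 0.514962.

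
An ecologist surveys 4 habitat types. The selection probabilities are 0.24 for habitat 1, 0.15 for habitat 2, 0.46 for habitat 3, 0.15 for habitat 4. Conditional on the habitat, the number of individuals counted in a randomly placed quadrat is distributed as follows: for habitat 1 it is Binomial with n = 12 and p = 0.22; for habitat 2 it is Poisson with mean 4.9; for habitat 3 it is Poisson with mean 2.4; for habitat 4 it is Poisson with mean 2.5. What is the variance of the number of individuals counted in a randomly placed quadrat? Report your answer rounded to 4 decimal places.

3.4607

Per component, 1: μ=2.64, E[X²]=9.0288; 2: μ=4.9, E[X²]=28.91; 3: μ=2.4, E[X²]=8.16; 4: μ=2.5, E[X²]=8.75.
E[X] = 0.24·2.64 + 0.15·4.9 + 0.46·2.4 + 0.15·2.5 = 2.8476.
E[X²] = 0.24·9.0288 + 0.15·28.91 + 0.46·8.16 + 0.15·8.75 = 11.5695.
Var(X) = E[X²] − (E[X])² = 11.5695 − 8.10883 = 3.46069.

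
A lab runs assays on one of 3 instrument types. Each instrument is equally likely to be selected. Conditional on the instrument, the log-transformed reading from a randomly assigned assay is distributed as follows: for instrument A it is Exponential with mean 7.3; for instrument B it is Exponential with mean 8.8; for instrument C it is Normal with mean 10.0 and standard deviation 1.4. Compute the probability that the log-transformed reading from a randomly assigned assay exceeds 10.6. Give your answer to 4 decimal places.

Conditional on each instrument, P(X > 10.6): A: 0.234089; B: 0.299828; C: 0.334118.
By total probability, P(X > 10.6) = 0.333333·0.234089 + 0.333333·0.299828 + 0.333333·0.334118 = 0.289345.

0.2893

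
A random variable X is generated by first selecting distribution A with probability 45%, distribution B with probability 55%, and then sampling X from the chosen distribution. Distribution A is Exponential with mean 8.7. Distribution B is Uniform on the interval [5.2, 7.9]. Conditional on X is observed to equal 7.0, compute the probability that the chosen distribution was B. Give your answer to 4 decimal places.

Likelihoods f(7.0 | ·): A: 0.0514101; B: 0.37037.
Posterior ∝ prior × likelihood. Numerator for B: 0.55·0.37037 = 0.203704.
Normalizing constant: 0.45·0.0514101 + 0.55·0.37037 = 0.226838.
P(B | observation) = 0.203704 / 0.226838 = 0.898013.

0.8980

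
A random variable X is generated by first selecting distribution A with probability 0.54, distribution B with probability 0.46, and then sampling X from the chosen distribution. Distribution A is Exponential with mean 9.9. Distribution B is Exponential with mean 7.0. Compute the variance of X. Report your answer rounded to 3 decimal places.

Per component, A: μ=9.9, E[X²]=196.02; B: μ=7, E[X²]=98.
E[X] = 0.54·9.9 + 0.46·7 = 8.566.
E[X²] = 0.54·196.02 + 0.46·98 = 150.931.
Var(X) = E[X²] − (E[X])² = 150.931 − 73.3764 = 77.5544.

77.554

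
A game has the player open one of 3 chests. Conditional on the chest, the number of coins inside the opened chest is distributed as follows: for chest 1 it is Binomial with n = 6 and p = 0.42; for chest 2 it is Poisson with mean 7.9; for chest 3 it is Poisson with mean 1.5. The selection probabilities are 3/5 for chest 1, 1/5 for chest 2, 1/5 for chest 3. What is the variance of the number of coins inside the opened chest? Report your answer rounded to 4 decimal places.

Per component, 1: μ=2.52, E[X²]=7.812; 2: μ=7.9, E[X²]=70.31; 3: μ=1.5, E[X²]=3.75.
E[X] = 0.6·2.52 + 0.2·7.9 + 0.2·1.5 = 3.392.
E[X²] = 0.6·7.812 + 0.2·70.31 + 0.2·3.75 = 19.4992.
Var(X) = E[X²] − (E[X])² = 19.4992 − 11.5057 = 7.99354.

7.9935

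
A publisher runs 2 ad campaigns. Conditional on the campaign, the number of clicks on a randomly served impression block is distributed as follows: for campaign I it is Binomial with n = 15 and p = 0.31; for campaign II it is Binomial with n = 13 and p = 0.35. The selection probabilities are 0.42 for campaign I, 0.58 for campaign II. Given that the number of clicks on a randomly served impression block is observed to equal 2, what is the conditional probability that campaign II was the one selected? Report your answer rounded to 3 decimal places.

0.587

Likelihoods P(X=2 | ·): I: 0.0810869; II: 0.0836137.
Posterior ∝ prior × likelihood. Numerator for II: 0.58·0.0836137 = 0.048496.
Normalizing constant: 0.42·0.0810869 + 0.58·0.0836137 = 0.0825525.
P(II | observation) = 0.048496 / 0.0825525 = 0.587456.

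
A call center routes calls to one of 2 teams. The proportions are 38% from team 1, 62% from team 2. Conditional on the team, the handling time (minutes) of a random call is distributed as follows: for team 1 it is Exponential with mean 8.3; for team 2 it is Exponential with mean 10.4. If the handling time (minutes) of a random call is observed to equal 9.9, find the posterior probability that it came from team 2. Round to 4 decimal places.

Likelihoods f(9.9 | ·): 1: 0.0365517; 2: 0.0371152.
Posterior ∝ prior × likelihood. Numerator for 2: 0.62·0.0371152 = 0.0230114.
Normalizing constant: 0.38·0.0365517 + 0.62·0.0371152 = 0.0369011.
P(2 | observation) = 0.0230114 / 0.0369011 = 0.623597.

0.6236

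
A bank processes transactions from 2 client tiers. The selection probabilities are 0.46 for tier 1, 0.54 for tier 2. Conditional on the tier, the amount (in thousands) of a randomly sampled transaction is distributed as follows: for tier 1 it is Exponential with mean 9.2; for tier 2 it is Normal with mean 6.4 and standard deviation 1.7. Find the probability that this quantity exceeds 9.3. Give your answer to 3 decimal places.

0.191

Conditional on each tier, P(X > 9.3): 1: 0.363902; 2: 0.044015.
By total probability, P(X > 9.3) = 0.46·0.363902 + 0.54·0.044015 = 0.191163.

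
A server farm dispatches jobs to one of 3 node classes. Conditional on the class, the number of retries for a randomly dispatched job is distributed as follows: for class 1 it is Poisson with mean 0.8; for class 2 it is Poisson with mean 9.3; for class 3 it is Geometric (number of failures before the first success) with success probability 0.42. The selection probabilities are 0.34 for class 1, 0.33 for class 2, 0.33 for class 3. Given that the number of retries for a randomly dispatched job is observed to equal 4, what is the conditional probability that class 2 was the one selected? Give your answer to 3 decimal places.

Likelihoods P(X=4 | ·): 1: 0.00766855; 2: 0.0284959; 3: 0.0475293.
Posterior ∝ prior × likelihood. Numerator for 2: 0.33·0.0284959 = 0.00940364.
Normalizing constant: 0.34·0.00766855 + 0.33·0.0284959 + 0.33·0.0475293 = 0.0276956.
P(2 | observation) = 0.00940364 / 0.0276956 = 0.339535.

0.340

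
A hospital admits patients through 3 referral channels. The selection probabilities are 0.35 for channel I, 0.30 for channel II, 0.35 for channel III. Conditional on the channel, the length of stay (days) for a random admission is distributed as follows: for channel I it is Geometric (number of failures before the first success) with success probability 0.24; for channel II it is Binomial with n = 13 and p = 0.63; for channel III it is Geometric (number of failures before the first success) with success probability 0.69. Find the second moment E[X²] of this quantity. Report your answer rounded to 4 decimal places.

For each component E[X²] = Var + (mean)², giving I: 23.2222; II: 70.1064; III: 0.852972.
Overall E[X²] = 0.35·23.2222 + 0.3·70.1064 + 0.35·0.852972 = 29.4582.

29.4582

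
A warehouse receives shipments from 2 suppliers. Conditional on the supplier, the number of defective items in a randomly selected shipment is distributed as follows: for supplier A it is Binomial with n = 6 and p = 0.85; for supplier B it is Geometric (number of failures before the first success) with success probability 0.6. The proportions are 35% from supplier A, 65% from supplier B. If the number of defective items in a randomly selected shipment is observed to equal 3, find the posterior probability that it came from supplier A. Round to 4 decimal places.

0.3676

Likelihoods P(X=3 | ·): A: 0.0414534; B: 0.0384.
Posterior ∝ prior × likelihood. Numerator for A: 0.35·0.0414534 = 0.0145087.
Normalizing constant: 0.35·0.0414534 + 0.65·0.0384 = 0.0394687.
P(A | observation) = 0.0145087 / 0.0394687 = 0.3676.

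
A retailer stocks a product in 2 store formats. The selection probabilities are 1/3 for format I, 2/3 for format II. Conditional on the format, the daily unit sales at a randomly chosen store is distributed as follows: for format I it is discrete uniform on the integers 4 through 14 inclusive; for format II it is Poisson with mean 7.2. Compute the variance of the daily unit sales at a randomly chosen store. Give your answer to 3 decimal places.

Per component, I: μ=9, E[X²]=91; II: μ=7.2, E[X²]=59.04.
E[X] = 0.333333·9 + 0.666667·7.2 = 7.8.
E[X²] = 0.333333·91 + 0.666667·59.04 = 69.6933.
Var(X) = E[X²] − (E[X])² = 69.6933 − 60.84 = 8.85333.

8.853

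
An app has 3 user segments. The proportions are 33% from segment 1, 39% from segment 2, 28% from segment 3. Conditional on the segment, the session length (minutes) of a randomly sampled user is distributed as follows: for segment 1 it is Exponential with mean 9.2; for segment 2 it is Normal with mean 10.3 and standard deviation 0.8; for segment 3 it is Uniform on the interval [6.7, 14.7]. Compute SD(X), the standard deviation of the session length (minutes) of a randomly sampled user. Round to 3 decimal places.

5.482

Per component, 1: μ=9.2, E[X²]=169.28; 2: μ=10.3, E[X²]=106.73; 3: μ=10.7, E[X²]=119.823.
E[X] = 0.33·9.2 + 0.39·10.3 + 0.28·10.7 = 10.049.
E[X²] = 0.33·169.28 + 0.39·106.73 + 0.28·119.823 = 131.038.
Var(X) = E[X²] − (E[X])² = 131.038 − 100.982 = 30.0552.
SD(X) = √30.0552 = 5.48227.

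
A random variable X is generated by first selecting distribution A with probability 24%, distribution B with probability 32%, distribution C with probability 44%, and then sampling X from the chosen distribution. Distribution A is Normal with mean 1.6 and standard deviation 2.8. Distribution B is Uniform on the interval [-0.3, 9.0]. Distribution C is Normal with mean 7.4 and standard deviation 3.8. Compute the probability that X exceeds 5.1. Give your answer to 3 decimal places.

0.480

Conditional on each component, P(X > 5.1): A: 0.10565; B: 0.419355; C: 0.727498.
By total probability, P(X > 5.1) = 0.24·0.10565 + 0.32·0.419355 + 0.44·0.727498 = 0.479649.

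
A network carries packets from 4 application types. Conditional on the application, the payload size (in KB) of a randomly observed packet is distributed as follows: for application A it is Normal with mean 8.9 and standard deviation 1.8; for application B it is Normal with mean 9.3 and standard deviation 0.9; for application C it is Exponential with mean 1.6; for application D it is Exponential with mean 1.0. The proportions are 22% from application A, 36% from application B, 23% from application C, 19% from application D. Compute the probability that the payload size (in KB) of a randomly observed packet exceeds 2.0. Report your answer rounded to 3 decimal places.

0.672

Conditional on each application, P(X > 2.0): A: 0.999937; B: 1; C: 0.286505; D: 0.135335.
By total probability, P(X > 2.0) = 0.22·0.999937 + 0.36·1 + 0.23·0.286505 + 0.19·0.135335 = 0.671596.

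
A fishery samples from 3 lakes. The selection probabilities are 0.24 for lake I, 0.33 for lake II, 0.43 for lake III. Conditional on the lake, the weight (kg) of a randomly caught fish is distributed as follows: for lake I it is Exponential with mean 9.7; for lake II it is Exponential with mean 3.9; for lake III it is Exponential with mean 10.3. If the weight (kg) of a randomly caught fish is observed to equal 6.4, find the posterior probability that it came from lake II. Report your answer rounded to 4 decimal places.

0.3177

Likelihoods f(6.4 | ·): I: 0.0532946; II: 0.0496875; III: 0.0521567.
Posterior ∝ prior × likelihood. Numerator for II: 0.33·0.0496875 = 0.0163969.
Normalizing constant: 0.24·0.0532946 + 0.33·0.0496875 + 0.43·0.0521567 = 0.051615.
P(II | observation) = 0.0163969 / 0.051615 = 0.317677.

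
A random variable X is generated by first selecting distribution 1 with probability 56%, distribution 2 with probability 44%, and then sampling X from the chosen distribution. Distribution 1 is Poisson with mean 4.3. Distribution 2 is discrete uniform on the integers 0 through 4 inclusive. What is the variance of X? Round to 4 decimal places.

4.5915

Per component, 1: μ=4.3, E[X²]=22.79; 2: μ=2, E[X²]=6.
E[X] = 0.56·4.3 + 0.44·2 = 3.288.
E[X²] = 0.56·22.79 + 0.44·6 = 15.4024.
Var(X) = E[X²] − (E[X])² = 15.4024 − 10.8109 = 4.59146.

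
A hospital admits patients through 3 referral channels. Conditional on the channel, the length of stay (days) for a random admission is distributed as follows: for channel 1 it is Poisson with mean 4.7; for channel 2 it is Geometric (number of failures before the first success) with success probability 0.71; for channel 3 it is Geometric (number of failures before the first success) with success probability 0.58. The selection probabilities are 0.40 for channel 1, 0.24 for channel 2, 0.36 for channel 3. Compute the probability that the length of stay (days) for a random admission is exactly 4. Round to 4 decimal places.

Conditional on each channel, P(X = 4): 1: 0.184925; 2: 0.0050217; 3: 0.0180478.
By total probability, P(X = 4) = 0.4·0.184925 + 0.24·0.0050217 + 0.36·0.0180478 = 0.0816725.

0.0817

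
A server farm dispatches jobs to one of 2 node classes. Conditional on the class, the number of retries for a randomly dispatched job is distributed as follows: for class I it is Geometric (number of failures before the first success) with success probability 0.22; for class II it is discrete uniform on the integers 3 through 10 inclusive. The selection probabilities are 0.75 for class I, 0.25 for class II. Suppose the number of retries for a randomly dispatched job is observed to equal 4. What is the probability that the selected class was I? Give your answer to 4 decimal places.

0.6615

Likelihoods P(X=4 | ·): I: 0.0814331; II: 0.125.
Posterior ∝ prior × likelihood. Numerator for I: 0.75·0.0814331 = 0.0610748.
Normalizing constant: 0.75·0.0814331 + 0.25·0.125 = 0.0923248.
P(I | observation) = 0.0610748 / 0.0923248 = 0.661521.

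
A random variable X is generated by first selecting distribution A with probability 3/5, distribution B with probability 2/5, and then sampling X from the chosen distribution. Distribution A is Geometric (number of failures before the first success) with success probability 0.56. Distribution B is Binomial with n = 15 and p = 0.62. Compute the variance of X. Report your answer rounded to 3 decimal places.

Per component, A: μ=0.785714, E[X²]=2.02041; B: μ=9.3, E[X²]=90.024.
E[X] = 0.6·0.785714 + 0.4·9.3 = 4.19143.
E[X²] = 0.6·2.02041 + 0.4·90.024 = 37.2218.
Var(X) = E[X²] − (E[X])² = 37.2218 − 17.5681 = 19.6538.

19.654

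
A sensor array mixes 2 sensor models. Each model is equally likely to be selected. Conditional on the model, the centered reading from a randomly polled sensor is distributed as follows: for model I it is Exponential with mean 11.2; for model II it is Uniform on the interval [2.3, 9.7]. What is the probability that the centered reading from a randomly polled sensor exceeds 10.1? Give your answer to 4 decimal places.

Conditional on each model, P(X > 10.1): I: 0.405844; II: 0.
By total probability, P(X > 10.1) = 0.5·0.405844 + 0.5·0 = 0.202922.

0.2029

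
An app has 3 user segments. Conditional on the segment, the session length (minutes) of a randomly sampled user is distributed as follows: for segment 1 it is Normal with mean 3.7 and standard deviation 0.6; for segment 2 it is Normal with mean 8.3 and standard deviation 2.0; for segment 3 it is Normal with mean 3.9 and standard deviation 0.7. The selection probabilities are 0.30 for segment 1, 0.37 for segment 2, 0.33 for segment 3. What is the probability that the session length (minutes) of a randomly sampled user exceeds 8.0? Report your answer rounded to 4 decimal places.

0.2071

Conditional on each segment, P(X > 8.0): 1: 3.84248e-13; 2: 0.559618; 3: 2.35449e-09.
By total probability, P(X > 8.0) = 0.3·3.84248e-13 + 0.37·0.559618 + 0.33·2.35449e-09 = 0.207059.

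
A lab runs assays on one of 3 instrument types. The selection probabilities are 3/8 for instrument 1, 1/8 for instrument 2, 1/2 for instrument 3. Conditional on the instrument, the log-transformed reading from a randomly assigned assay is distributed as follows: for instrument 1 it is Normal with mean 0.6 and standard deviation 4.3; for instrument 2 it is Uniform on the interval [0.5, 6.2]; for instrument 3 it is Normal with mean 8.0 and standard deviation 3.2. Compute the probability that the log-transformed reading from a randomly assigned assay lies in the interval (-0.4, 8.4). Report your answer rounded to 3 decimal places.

Conditional on each instrument, P(-0.4 < X < 8.4): 1: 0.557105; 2: 1; 3: 0.545406.
By total probability, P(-0.4 < X < 8.4) = 0.375·0.557105 + 0.125·1 + 0.5·0.545406 = 0.606617.

0.607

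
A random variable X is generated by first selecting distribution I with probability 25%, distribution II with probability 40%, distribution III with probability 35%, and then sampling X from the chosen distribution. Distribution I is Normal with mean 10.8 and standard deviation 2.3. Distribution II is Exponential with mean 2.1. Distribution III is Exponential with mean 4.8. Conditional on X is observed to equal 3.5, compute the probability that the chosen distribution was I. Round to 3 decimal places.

Likelihoods f(3.5 | ·): I: 0.00112642; II: 0.0899408; III: 0.100481.
Posterior ∝ prior × likelihood. Numerator for I: 0.25·0.00112642 = 0.000281605.
Normalizing constant: 0.25·0.00112642 + 0.4·0.0899408 + 0.35·0.100481 = 0.0714264.
P(I | observation) = 0.000281605 / 0.0714264 = 0.00394259.

0.004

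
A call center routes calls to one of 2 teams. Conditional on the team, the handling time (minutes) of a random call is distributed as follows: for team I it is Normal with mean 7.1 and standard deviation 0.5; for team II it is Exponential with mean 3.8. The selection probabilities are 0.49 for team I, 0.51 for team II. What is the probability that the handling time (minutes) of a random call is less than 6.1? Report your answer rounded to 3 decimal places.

Conditional on each team, P(X < 6.1): I: 0.0227501; II: 0.799163.
By total probability, P(X < 6.1) = 0.49·0.0227501 + 0.51·0.799163 = 0.418721.

0.419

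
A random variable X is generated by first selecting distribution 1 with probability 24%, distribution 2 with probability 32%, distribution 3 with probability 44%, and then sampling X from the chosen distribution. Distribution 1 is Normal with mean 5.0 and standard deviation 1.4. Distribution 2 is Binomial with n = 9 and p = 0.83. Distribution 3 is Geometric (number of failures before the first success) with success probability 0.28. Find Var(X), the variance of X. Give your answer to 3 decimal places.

Per component, 1: μ=5, E[X²]=26.96; 2: μ=7.47, E[X²]=57.0708; 3: μ=2.57143, E[X²]=15.7959.
E[X] = 0.24·5 + 0.32·7.47 + 0.44·2.57143 = 4.72183.
E[X²] = 0.24·26.96 + 0.32·57.0708 + 0.44·15.7959 = 31.6833.
Var(X) = E[X²] − (E[X])² = 31.6833 − 22.2957 = 9.3876.

9.388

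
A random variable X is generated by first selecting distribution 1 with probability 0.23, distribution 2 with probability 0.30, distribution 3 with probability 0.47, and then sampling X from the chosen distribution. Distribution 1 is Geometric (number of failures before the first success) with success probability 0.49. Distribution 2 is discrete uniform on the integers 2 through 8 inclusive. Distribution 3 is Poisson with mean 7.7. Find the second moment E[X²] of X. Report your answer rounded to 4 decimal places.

For each component E[X²] = Var + (mean)², giving 1: 3.20741; 2: 29; 3: 66.99.
Overall E[X²] = 0.23·3.20741 + 0.3·29 + 0.47·66.99 = 40.923.

40.9230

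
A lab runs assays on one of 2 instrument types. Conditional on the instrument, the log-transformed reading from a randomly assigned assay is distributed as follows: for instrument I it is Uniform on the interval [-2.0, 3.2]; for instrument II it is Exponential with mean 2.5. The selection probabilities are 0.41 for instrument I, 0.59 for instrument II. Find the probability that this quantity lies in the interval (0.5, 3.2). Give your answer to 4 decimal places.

Conditional on each instrument, P(0.5 < X < 3.2): I: 0.519231; II: 0.540693.
By total probability, P(0.5 < X < 3.2) = 0.41·0.519231 + 0.59·0.540693 = 0.531894.

0.5319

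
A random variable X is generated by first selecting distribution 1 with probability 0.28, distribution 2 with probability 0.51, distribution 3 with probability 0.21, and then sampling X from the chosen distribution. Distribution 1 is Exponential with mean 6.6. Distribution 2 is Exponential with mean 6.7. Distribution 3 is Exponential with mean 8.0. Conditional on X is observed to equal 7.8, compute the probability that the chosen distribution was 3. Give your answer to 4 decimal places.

Likelihoods f(7.8 | ·): 1: 0.0464728; 2: 0.0465939; 3: 0.047149.
Posterior ∝ prior × likelihood. Numerator for 3: 0.21·0.047149 = 0.0099013.
Normalizing constant: 0.28·0.0464728 + 0.51·0.0465939 + 0.21·0.047149 = 0.0466766.
P(3 | observation) = 0.0099013 / 0.0466766 = 0.212126.

0.2121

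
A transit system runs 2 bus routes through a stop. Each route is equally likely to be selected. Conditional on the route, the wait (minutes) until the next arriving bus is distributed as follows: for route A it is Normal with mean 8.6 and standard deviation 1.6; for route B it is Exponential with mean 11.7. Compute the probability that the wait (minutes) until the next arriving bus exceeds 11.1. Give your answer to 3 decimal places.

0.223

Conditional on each route, P(X > 11.1): A: 0.0590851; B: 0.387237.
By total probability, P(X > 11.1) = 0.5·0.0590851 + 0.5·0.387237 = 0.223161.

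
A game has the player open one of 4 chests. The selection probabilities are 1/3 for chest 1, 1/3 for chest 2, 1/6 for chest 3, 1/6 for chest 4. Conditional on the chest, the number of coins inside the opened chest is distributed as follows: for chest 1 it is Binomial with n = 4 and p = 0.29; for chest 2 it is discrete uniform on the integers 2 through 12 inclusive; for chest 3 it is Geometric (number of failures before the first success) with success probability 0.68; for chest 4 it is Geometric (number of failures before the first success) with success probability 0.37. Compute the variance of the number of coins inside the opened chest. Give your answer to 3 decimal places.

12.292

Per component, 1: μ=1.16, E[X²]=2.1692; 2: μ=7, E[X²]=59; 3: μ=0.470588, E[X²]=0.913495; 4: μ=1.7027, E[X²]=7.5011.
E[X] = 0.333333·1.16 + 0.333333·7 + 0.166667·0.470588 + 0.166667·1.7027 = 3.08222.
E[X²] = 0.333333·2.1692 + 0.333333·59 + 0.166667·0.913495 + 0.166667·7.5011 = 21.7922.
Var(X) = E[X²] − (E[X])² = 21.7922 − 9.50005 = 12.2921.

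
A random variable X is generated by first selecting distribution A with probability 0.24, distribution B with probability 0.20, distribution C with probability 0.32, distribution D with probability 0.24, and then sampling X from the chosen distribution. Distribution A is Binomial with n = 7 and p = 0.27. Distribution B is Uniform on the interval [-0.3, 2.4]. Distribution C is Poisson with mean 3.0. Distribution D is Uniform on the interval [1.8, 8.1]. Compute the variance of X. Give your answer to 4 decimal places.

Per component, A: μ=1.89, E[X²]=4.9518; B: μ=1.05, E[X²]=1.71; C: μ=3, E[X²]=12; D: μ=4.95, E[X²]=27.81.
E[X] = 0.24·1.89 + 0.2·1.05 + 0.32·3 + 0.24·4.95 = 2.8116.
E[X²] = 0.24·4.9518 + 0.2·1.71 + 0.32·12 + 0.24·27.81 = 12.0448.
Var(X) = E[X²] − (E[X])² = 12.0448 − 7.90509 = 4.13974.

4.1397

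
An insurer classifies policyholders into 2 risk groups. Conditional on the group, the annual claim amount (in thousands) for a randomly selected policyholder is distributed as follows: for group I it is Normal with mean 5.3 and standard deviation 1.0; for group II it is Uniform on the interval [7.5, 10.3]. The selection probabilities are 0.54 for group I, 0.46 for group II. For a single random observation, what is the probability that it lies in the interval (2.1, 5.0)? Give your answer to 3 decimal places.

Conditional on each group, P(2.1 < X < 5.0): I: 0.381401; II: 0.
By total probability, P(2.1 < X < 5.0) = 0.54·0.381401 + 0.46·0 = 0.205957.

0.206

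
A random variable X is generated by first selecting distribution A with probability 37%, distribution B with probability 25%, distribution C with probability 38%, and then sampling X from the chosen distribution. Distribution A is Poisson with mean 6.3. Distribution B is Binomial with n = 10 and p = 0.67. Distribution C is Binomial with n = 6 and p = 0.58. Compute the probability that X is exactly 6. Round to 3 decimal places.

Conditional on each component, P(X = 6): A: 0.159461; B: 0.225281; C: 0.0380687.
By total probability, P(X = 6) = 0.37·0.159461 + 0.25·0.225281 + 0.38·0.0380687 = 0.129787.

0.130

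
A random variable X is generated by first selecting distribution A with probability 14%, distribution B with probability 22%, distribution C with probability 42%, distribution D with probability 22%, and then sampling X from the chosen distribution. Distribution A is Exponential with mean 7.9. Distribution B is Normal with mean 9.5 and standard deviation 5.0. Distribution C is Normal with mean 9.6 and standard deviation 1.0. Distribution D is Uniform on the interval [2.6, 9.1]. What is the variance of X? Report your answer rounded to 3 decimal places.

17.755

Per component, A: μ=7.9, E[X²]=124.82; B: μ=9.5, E[X²]=115.25; C: μ=9.6, E[X²]=93.16; D: μ=5.85, E[X²]=37.7433.
E[X] = 0.14·7.9 + 0.22·9.5 + 0.42·9.6 + 0.22·5.85 = 8.515.
E[X²] = 0.14·124.82 + 0.22·115.25 + 0.42·93.16 + 0.22·37.7433 = 90.2605.
Var(X) = E[X²] − (E[X])² = 90.2605 − 72.5052 = 17.7553.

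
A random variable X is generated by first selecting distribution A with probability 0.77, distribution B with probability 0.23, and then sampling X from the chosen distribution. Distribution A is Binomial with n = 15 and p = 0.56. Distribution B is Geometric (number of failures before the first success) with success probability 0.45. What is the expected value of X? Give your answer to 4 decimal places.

6.7491

Component means — A: 8.4; B: 1.22222.
E[X] = 0.77·8.4 + 0.23·1.22222 = 6.74911.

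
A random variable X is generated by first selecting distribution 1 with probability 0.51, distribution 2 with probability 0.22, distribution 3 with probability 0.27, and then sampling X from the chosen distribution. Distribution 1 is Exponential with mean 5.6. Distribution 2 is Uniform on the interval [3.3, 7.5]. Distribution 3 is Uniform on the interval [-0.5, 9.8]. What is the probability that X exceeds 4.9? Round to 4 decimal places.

Conditional on each component, P(X > 4.9): 1: 0.416862; 2: 0.619048; 3: 0.475728.
By total probability, P(X > 4.9) = 0.51·0.416862 + 0.22·0.619048 + 0.27·0.475728 = 0.477237.

0.4772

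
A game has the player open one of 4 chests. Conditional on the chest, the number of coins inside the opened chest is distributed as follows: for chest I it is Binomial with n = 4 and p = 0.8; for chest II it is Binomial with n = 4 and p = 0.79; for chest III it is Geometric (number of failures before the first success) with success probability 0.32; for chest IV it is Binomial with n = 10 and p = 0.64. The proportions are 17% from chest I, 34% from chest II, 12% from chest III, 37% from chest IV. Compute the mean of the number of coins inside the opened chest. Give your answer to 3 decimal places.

Component means — I: 3.2; II: 3.16; III: 2.125; IV: 6.4.
E[X] = 0.17·3.2 + 0.34·3.16 + 0.12·2.125 + 0.37·6.4 = 4.2414.

4.241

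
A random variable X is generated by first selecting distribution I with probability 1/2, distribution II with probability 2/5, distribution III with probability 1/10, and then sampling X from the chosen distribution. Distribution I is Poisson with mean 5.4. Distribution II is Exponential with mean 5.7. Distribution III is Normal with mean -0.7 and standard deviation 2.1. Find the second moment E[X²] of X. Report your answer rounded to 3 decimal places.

For each component E[X²] = Var + (mean)², giving I: 34.56; II: 64.98; III: 4.9.
Overall E[X²] = 0.5·34.56 + 0.4·64.98 + 0.1·4.9 = 43.762.

43.762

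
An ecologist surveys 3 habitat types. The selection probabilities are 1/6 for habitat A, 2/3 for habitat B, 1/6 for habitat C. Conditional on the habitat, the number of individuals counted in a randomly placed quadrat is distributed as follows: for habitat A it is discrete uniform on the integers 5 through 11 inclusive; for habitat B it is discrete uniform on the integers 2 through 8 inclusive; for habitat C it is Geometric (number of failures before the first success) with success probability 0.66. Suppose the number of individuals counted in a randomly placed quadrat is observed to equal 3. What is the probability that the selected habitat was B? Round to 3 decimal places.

Likelihoods P(X=3 | ·): A: 0; B: 0.142857; C: 0.0259406.
Posterior ∝ prior × likelihood. Numerator for B: 0.666667·0.142857 = 0.0952381.
Normalizing constant: 0.166667·0 + 0.666667·0.142857 + 0.166667·0.0259406 = 0.0995615.
P(B | observation) = 0.0952381 / 0.0995615 = 0.956575.

0.957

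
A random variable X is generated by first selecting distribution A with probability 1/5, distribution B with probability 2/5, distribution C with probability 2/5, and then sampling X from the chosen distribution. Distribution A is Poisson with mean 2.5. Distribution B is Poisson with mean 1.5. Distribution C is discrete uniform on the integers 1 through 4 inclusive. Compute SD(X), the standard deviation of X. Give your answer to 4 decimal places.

Per component, A: μ=2.5, E[X²]=8.75; B: μ=1.5, E[X²]=3.75; C: μ=2.5, E[X²]=7.5.
E[X] = 0.2·2.5 + 0.4·1.5 + 0.4·2.5 = 2.1.
E[X²] = 0.2·8.75 + 0.4·3.75 + 0.4·7.5 = 6.25.
Var(X) = E[X²] − (E[X])² = 6.25 − 4.41 = 1.84.
SD(X) = √1.84 = 1.35647.

1.3565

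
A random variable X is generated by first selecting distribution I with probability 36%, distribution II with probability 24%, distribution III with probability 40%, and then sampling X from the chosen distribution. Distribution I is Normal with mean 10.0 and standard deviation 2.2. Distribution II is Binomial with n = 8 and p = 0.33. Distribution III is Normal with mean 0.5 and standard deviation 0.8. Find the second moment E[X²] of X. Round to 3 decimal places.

40.196

For each component E[X²] = Var + (mean)², giving I: 104.84; II: 8.7384; III: 0.89.
Overall E[X²] = 0.36·104.84 + 0.24·8.7384 + 0.4·0.89 = 40.1956.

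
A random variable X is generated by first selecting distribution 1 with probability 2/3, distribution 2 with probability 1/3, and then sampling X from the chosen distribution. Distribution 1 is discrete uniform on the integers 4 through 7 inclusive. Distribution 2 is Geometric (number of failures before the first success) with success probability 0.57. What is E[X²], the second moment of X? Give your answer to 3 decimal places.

For each component E[X²] = Var + (mean)², giving 1: 31.5; 2: 1.89258.
Overall E[X²] = 0.666667·31.5 + 0.333333·1.89258 = 21.6309.

21.631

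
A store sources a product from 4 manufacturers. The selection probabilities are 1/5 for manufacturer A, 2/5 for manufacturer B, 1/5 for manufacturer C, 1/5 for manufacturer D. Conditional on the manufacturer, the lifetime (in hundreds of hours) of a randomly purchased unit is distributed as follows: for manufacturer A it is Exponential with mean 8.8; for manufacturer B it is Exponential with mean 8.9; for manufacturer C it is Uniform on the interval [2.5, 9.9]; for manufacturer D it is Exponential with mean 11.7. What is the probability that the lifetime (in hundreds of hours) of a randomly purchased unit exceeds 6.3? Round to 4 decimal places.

0.5089

Conditional on each manufacturer, P(X > 6.3): A: 0.488748; B: 0.492695; C: 0.486486; D: 0.583645.
By total probability, P(X > 6.3) = 0.2·0.488748 + 0.4·0.492695 + 0.2·0.486486 + 0.2·0.583645 = 0.508854.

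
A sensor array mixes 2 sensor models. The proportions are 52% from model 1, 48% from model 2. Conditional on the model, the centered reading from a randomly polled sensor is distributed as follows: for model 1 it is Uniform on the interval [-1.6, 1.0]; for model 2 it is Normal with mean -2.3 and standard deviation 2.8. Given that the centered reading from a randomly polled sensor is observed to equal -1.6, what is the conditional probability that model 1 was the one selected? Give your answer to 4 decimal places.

0.7511

Likelihoods f(-1.6 | ·): 1: 0.384615; 2: 0.138096.
Posterior ∝ prior × likelihood. Numerator for 1: 0.52·0.384615 = 0.2.
Normalizing constant: 0.52·0.384615 + 0.48·0.138096 = 0.266286.
P(1 | observation) = 0.2 / 0.266286 = 0.751072.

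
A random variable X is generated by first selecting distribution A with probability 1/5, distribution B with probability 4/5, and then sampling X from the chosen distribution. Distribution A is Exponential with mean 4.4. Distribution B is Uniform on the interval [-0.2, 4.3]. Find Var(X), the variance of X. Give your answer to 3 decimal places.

Per component, A: μ=4.4, E[X²]=38.72; B: μ=2.05, E[X²]=5.89.
E[X] = 0.2·4.4 + 0.8·2.05 = 2.52.
E[X²] = 0.2·38.72 + 0.8·5.89 = 12.456.
Var(X) = E[X²] − (E[X])² = 12.456 − 6.3504 = 6.1056.

6.106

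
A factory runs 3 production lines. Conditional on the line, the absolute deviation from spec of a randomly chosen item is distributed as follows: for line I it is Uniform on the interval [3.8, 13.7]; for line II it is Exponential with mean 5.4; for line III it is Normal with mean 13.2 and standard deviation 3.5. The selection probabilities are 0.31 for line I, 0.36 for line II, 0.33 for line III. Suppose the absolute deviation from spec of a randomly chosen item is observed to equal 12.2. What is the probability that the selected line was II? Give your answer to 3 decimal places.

Likelihoods f(12.2 | ·): I: 0.10101; II: 0.0193385; III: 0.109425.
Posterior ∝ prior × likelihood. Numerator for II: 0.36·0.0193385 = 0.00696185.
Normalizing constant: 0.31·0.10101 + 0.36·0.0193385 + 0.33·0.109425 = 0.0743852.
P(II | observation) = 0.00696185 / 0.0743852 = 0.093592.

0.094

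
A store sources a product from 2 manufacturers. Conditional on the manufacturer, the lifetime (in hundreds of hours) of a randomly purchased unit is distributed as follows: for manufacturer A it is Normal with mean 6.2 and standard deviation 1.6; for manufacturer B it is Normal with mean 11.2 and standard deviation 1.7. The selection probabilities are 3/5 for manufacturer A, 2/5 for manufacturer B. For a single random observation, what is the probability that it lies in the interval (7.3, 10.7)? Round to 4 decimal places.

0.2954

Conditional on each manufacturer, P(7.3 < X < 10.7): A: 0.243426; B: 0.373442.
By total probability, P(7.3 < X < 10.7) = 0.6·0.243426 + 0.4·0.373442 = 0.295432.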